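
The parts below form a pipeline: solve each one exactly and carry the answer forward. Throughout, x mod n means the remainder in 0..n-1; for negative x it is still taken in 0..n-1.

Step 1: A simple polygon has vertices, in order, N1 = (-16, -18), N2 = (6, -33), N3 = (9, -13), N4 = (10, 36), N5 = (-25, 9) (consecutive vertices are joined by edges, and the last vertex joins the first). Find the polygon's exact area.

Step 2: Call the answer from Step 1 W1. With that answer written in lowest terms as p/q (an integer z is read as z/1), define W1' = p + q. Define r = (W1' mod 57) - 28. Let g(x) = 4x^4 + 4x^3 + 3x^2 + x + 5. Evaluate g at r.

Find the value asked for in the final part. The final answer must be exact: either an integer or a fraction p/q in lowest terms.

354625

Step 1: cross terms: (-16*-33 - 6*-18)=636, (6*-13 - 9*-33)=219, (9*36 - 10*-13)=454, (10*9 - -25*36)=990, (-25*-18 - -16*9)=594; twice the area = |2893| = 2893; area = 2893/2; answer 2893/2
Step 2: W1 = 2893/2; threaded value p + q = 2895; r = 17; 4*(17)^4 + 4*(17)^3 + 3*(17)^2 + 1*(17)^1 + 5 = (334084) + (19652) + (867) + (17) + (5) = 354625; answer 354625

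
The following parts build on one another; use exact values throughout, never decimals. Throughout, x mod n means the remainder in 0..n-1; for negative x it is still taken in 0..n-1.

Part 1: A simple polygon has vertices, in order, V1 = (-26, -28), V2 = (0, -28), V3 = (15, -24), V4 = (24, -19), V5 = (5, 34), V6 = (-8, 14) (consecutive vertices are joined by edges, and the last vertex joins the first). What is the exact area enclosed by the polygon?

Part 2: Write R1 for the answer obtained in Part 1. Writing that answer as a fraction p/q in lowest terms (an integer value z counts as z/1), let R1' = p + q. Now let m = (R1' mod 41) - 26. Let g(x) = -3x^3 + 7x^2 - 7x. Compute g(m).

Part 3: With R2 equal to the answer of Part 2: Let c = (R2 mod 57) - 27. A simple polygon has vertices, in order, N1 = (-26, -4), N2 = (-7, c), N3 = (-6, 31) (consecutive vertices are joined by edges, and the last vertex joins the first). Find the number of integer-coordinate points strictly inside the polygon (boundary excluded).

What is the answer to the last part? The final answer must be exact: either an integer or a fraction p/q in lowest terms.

450

Part 1: cross terms: (-26*-28 - 0*-28)=728, (0*-24 - 15*-28)=420, (15*-19 - 24*-24)=291, (24*34 - 5*-19)=911, (5*14 - -8*34)=342, (-8*-28 - -26*14)=588; twice the area = |3280| = 3280; area = 1640; answer 1640
Part 2: R1 = 1640; threaded value p + q = 1641; m = -25; -3*(-25)^3 + 7*(-25)^2 - 7*(-25)^1 = (46875) + (4375) + (175) = 51425; answer 51425
Part 3: R2 = 51425; c = -16; cross terms: (-26*-16 - -7*-4)=388, (-7*31 - -6*-16)=-313, (-6*-4 - -26*31)=830; twice the area = |905| = 905; area = 905/2; boundary points = 1 + 1 + 5 = 7; strictly interior points = area - boundary/2 + 1 = 450; answer 450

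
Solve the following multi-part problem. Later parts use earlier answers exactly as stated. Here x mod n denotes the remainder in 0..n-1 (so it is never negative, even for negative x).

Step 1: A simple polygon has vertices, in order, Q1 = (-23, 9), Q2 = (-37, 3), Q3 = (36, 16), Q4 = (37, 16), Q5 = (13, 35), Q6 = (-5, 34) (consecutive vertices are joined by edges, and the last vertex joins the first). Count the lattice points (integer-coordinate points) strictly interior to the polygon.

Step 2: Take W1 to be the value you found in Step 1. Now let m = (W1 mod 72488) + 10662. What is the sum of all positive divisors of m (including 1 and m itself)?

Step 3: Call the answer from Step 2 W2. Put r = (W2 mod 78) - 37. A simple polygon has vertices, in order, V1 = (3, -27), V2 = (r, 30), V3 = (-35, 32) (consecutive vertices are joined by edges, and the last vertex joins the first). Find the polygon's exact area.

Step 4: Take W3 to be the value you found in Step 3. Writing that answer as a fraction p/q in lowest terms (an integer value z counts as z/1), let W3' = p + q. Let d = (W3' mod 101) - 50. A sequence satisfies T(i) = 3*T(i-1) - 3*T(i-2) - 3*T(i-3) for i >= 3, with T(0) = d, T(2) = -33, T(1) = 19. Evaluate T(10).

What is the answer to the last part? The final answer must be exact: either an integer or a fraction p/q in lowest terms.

42579

Step 1: cross terms: (-23*3 - -37*9)=264, (-37*16 - 36*3)=-700, (36*16 - 37*16)=-16, (37*35 - 13*16)=1087, (13*34 - -5*35)=617, (-5*9 - -23*34)=737; twice the area = |1989| = 1989; area = 1989/2; boundary points = 2 + 1 + 1 + 1 + 1 + 1 = 7; strictly interior points = area - boundary/2 + 1 = 992; answer 992
Step 2: W1 = 992; m = 11654; 11654 = 2 * 5827; sigma = (1 + 2) * (1 + 5827) = 3 * 5828 = 17484; answer 17484
Step 3: W2 = 17484; r = -25; cross terms: (3*30 - -25*-27)=-585, (-25*32 - -35*30)=250, (-35*-27 - 3*32)=849; twice the area = |514| = 514; area = 257; answer 257
Step 4: W3 = 257; threaded value p + q = 258; d = 6; T(3) = 3*(-33) - 3*(19) - 3*(6) = -174; iterating: T(3)=-174, T(4)=-480, T(5)=-819, T(6)=-495, T(7)=2412, T(8)=11178, T(9)=27783, T(10)=42579; answer 42579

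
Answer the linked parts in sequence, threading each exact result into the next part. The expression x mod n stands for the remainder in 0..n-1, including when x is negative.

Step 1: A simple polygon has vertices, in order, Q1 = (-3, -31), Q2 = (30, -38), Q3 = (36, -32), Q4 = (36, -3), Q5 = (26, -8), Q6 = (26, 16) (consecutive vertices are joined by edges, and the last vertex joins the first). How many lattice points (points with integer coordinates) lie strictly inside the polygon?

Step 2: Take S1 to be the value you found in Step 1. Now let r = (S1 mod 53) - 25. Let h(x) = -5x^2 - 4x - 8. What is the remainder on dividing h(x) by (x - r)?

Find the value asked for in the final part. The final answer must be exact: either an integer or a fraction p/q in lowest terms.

Step 1: cross terms: (-3*-38 - 30*-31)=1044, (30*-32 - 36*-38)=408, (36*-3 - 36*-32)=1044, (36*-8 - 26*-3)=-210, (26*16 - 26*-8)=624, (26*-31 - -3*16)=-758; twice the area = |2152| = 2152; area = 1076; boundary points = 1 + 6 + 29 + 5 + 24 + 1 = 66; strictly interior points = area - boundary/2 + 1 = 1044; answer 1044
Step 2: S1 = 1044; r = 12; remainder = value at the root: -5*(12)^2 - 4*(12)^1 - 8 = (-720) + (-48) + (-8) = -776; answer -776

-776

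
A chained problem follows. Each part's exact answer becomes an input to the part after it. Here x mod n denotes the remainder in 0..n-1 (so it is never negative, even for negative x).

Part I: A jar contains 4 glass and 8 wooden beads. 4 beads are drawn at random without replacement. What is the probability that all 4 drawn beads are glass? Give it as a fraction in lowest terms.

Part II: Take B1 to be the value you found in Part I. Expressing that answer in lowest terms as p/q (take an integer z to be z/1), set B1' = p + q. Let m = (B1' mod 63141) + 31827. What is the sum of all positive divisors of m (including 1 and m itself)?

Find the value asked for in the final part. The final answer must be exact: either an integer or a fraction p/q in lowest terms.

Part I: total draws C(12,4) = 495; favorable C(4,4) = 1; P = 1/495; answer 1/495
Part II: B1 = 1/495; threaded value p + q = 496; m = 32323; 32323 is prime, so its only divisors are 1 and 32323; sigma = 1 + 32323 = 32324; answer 32324

32324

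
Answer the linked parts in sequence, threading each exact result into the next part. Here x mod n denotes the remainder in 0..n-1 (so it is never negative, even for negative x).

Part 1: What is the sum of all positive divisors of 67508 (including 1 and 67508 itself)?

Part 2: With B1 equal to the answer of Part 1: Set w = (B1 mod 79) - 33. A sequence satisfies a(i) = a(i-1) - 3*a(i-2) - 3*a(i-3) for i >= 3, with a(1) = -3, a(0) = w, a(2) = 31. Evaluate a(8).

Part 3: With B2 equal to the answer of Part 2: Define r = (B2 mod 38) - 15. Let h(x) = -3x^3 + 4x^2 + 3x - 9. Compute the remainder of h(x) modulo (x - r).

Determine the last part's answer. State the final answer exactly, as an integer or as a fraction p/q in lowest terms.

-3485

Part 1: 67508 = 2^2 * 7 * 2411; sigma = (1 + 2 + 4) * (1 + 7) * (1 + 2411) = 7 * 8 * 2412 = 135072; answer 135072
Part 2: B1 = 135072; w = 28; a(3) = 1*(31) - 3*(-3) - 3*(28) = -44; iterating: a(3)=-44, a(4)=-128, a(5)=-89, a(6)=427, a(7)=1078, a(8)=64; answer 64
Part 3: B2 = 64; r = 11; remainder = value at the root: -3*(11)^3 + 4*(11)^2 + 3*(11)^1 - 9 = (-3993) + (484) + (33) + (-9) = -3485; answer -3485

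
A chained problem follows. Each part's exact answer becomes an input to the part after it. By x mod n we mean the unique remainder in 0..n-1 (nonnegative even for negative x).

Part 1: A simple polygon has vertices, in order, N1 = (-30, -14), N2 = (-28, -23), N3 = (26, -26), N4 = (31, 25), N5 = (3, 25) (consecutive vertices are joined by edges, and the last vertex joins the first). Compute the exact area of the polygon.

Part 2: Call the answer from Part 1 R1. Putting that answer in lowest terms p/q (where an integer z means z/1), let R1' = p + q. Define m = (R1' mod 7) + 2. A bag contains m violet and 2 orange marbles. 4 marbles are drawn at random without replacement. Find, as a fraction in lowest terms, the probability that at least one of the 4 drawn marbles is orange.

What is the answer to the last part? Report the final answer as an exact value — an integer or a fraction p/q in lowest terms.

13/18

Part 1: cross terms: (-30*-23 - -28*-14)=298, (-28*-26 - 26*-23)=1326, (26*25 - 31*-26)=1456, (31*25 - 3*25)=700, (3*-14 - -30*25)=708; twice the area = |4488| = 4488; area = 2244; answer 2244
Part 2: R1 = 2244; threaded value p + q = 2245; m = 7; total draws C(9,4) = 126; complement C(7,4) = 35; favorable 126 - 35 = 91; P = 13/18; answer 13/18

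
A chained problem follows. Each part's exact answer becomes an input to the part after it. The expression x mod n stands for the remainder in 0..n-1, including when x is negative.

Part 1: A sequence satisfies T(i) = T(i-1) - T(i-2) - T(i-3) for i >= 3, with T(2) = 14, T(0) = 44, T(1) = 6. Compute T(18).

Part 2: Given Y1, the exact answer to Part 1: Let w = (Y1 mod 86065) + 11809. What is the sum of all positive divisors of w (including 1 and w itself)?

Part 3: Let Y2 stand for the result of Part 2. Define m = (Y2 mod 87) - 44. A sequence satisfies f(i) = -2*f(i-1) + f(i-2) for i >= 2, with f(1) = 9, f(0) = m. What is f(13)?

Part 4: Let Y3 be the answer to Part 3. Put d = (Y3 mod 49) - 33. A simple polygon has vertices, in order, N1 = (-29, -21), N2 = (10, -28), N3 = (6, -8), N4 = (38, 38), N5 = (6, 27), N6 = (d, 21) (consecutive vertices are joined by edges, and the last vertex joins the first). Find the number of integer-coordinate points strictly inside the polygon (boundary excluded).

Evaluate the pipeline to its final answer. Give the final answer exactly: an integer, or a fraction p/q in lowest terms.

1654

Part 1: T(3) = 1*(14) - 1*(6) - 1*(44) = -36; iterating: T(3)=-36, T(4)=-56, T(5)=-34, T(6)=58, T(7)=148, T(8)=124, T(9)=-82, T(10)=-354, T(11)=-396, T(12)=40, T(13)=790, T(14)=1146, T(15)=316, T(16)=-1620, T(17)=-3082, T(18)=-1778; answer -1778
Part 2: Y1 = -1778; w = 96096; 96096 = 2^5 * 3 * 7 * 11 * 13; sigma = (1 + 2 + 4 + 8 + 16 + 32) * (1 + 3) * (1 + 7) * (1 + 11) * (1 + 13) = 63 * 4 * 8 * 12 * 14 = 338688; answer 338688
Part 3: Y2 = 338688; m = 40; f(2) = -2*(9) + 1*(40) = 22; iterating: f(2)=22, f(3)=-35, f(4)=92, f(5)=-219, f(6)=530, f(7)=-1279, f(8)=3088, f(9)=-7455, f(10)=17998, f(11)=-43451, f(12)=104900, f(13)=-253251; answer -253251
Part 4: Y3 = -253251; d = -3; cross terms: (-29*-28 - 10*-21)=1022, (10*-8 - 6*-28)=88, (6*38 - 38*-8)=532, (38*27 - 6*38)=798, (6*21 - -3*27)=207, (-3*-21 - -29*21)=672; twice the area = |3319| = 3319; area = 3319/2; boundary points = 1 + 4 + 2 + 1 + 3 + 2 = 13; strictly interior points = area - boundary/2 + 1 = 1654; answer 1654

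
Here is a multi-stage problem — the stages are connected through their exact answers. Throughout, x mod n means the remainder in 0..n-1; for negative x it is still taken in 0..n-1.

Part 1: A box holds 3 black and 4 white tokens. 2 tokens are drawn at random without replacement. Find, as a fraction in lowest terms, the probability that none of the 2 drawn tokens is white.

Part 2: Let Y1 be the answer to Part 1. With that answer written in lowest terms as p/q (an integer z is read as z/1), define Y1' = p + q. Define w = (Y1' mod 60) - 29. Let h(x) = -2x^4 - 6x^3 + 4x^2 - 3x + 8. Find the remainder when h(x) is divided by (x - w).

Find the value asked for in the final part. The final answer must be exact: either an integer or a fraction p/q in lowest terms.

Part 1: total draws C(7,2) = 21; favorable C(3,2) = 3; P = 1/7; answer 1/7
Part 2: Y1 = 1/7; threaded value p + q = 8; w = -21; remainder = value at the root: -2*(-21)^4 - 6*(-21)^3 + 4*(-21)^2 - 3*(-21)^1 + 8 = (-388962) + (55566) + (1764) + (63) + (8) = -331561; answer -331561

-331561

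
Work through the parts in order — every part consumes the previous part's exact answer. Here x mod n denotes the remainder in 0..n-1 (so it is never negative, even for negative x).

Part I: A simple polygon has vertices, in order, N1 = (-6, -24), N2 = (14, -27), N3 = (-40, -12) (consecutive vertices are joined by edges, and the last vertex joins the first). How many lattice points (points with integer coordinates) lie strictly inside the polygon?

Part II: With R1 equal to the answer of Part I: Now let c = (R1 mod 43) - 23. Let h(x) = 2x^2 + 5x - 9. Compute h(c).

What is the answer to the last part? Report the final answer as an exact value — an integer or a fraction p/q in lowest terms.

Part I: cross terms: (-6*-27 - 14*-24)=498, (14*-12 - -40*-27)=-1248, (-40*-24 - -6*-12)=888; twice the area = |138| = 138; area = 69; boundary points = 1 + 3 + 2 = 6; strictly interior points = area - boundary/2 + 1 = 67; answer 67
Part II: R1 = 67; c = 1; 2*(1)^2 + 5*(1)^1 - 9 = (2) + (5) + (-9) = -2; answer -2

-2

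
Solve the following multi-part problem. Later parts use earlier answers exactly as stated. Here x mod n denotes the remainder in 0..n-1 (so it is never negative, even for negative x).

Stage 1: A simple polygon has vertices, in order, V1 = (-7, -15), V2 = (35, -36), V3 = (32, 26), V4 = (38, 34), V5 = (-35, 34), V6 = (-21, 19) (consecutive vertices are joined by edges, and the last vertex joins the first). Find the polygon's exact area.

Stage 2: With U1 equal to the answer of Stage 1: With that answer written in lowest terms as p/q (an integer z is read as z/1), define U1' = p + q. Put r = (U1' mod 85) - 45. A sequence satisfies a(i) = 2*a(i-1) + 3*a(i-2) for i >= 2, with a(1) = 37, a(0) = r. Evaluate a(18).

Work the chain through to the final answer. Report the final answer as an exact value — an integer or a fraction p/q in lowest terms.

6005017589

Stage 1: cross terms: (-7*-36 - 35*-15)=777, (35*26 - 32*-36)=2062, (32*34 - 38*26)=100, (38*34 - -35*34)=2482, (-35*19 - -21*34)=49, (-21*-15 - -7*19)=448; twice the area = |5918| = 5918; area = 2959; answer 2959
Stage 2: U1 = 2959; threaded value p + q = 2960; r = 25; a(2) = 2*(37) + 3*(25) = 149; iterating: a(2)=149, a(3)=409, a(4)=1265, a(5)=3757, a(6)=11309, a(7)=33889, a(8)=101705, a(9)=305077, a(10)=915269, a(11)=2745769, a(12)=8237345, a(13)=24711997, a(14)=74136029, a(15)=222408049, a(16)=667224185, a(17)=2001672517, a(18)=6005017589; answer 6005017589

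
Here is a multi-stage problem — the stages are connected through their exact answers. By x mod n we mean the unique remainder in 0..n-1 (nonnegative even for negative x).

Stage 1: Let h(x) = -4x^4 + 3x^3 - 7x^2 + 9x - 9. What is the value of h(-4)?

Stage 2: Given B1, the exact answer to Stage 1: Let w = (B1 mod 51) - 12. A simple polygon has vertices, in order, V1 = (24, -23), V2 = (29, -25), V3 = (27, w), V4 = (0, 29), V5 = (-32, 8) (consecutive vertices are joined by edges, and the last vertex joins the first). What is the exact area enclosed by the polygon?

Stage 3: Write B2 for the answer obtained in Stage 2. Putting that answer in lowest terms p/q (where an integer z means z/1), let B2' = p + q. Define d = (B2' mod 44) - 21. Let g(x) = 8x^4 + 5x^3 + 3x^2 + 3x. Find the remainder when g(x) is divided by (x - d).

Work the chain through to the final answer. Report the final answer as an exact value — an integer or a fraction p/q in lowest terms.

869994

Stage 1: -4*(-4)^4 + 3*(-4)^3 - 7*(-4)^2 + 9*(-4)^1 - 9 = (-1024) + (-192) + (-112) + (-36) + (-9) = -1373; answer -1373
Stage 2: B1 = -1373; w = -8; cross terms: (24*-25 - 29*-23)=67, (29*-8 - 27*-25)=443, (27*29 - 0*-8)=783, (0*8 - -32*29)=928, (-32*-23 - 24*8)=544; twice the area = |2765| = 2765; area = 2765/2; answer 2765/2
Stage 3: B2 = 2765/2; threaded value p + q = 2767; d = 18; remainder = value at the root: 8*(18)^4 + 5*(18)^3 + 3*(18)^2 + 3*(18)^1 = (839808) + (29160) + (972) + (54) = 869994; answer 869994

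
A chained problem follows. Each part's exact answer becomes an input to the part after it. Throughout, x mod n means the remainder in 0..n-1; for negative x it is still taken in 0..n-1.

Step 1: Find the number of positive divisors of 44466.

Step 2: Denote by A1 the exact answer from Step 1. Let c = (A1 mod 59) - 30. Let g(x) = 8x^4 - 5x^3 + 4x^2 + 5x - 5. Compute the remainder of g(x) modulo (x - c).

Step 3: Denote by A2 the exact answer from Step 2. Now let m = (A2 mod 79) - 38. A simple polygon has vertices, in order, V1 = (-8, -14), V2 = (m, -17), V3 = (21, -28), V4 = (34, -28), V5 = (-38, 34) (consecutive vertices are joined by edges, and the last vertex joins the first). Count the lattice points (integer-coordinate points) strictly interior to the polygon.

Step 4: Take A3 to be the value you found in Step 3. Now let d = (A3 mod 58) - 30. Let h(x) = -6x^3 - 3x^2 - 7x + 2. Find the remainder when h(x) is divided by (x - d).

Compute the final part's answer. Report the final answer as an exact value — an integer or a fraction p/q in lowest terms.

-72

Step 1: 44466 = 2 * 3 * 7411; number of divisors = (1+1) * (1+1) * (1+1) = 8; answer 8
Step 2: A1 = 8; c = -22; remainder = value at the root: 8*(-22)^4 - 5*(-22)^3 + 4*(-22)^2 + 5*(-22)^1 - 5 = (1874048) + (53240) + (1936) + (-110) + (-5) = 1929109; answer 1929109
Step 3: A2 = 1929109; m = -30; cross terms: (-8*-17 - -30*-14)=-284, (-30*-28 - 21*-17)=1197, (21*-28 - 34*-28)=364, (34*34 - -38*-28)=92, (-38*-14 - -8*34)=804; twice the area = |2173| = 2173; area = 2173/2; boundary points = 1 + 1 + 13 + 2 + 6 = 23; strictly interior points = area - boundary/2 + 1 = 1076; answer 1076
Step 4: A3 = 1076; d = 2; remainder = value at the root: -6*(2)^3 - 3*(2)^2 - 7*(2)^1 + 2 = (-48) + (-12) + (-14) + (2) = -72; answer -72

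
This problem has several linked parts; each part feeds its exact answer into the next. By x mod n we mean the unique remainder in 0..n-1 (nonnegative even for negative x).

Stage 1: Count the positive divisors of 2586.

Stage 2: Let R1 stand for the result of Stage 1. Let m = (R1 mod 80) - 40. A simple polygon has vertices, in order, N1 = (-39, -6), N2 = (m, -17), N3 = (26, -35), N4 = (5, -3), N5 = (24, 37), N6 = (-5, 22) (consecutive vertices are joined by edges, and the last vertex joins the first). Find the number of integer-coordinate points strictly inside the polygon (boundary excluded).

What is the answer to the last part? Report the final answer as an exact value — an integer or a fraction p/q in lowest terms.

1991

Stage 1: 2586 = 2 * 3 * 431; number of divisors = (1+1) * (1+1) * (1+1) = 8; answer 8
Stage 2: R1 = 8; m = -32; cross terms: (-39*-17 - -32*-6)=471, (-32*-35 - 26*-17)=1562, (26*-3 - 5*-35)=97, (5*37 - 24*-3)=257, (24*22 - -5*37)=713, (-5*-6 - -39*22)=888; twice the area = |3988| = 3988; area = 1994; boundary points = 1 + 2 + 1 + 1 + 1 + 2 = 8; strictly interior points = area - boundary/2 + 1 = 1991; answer 1991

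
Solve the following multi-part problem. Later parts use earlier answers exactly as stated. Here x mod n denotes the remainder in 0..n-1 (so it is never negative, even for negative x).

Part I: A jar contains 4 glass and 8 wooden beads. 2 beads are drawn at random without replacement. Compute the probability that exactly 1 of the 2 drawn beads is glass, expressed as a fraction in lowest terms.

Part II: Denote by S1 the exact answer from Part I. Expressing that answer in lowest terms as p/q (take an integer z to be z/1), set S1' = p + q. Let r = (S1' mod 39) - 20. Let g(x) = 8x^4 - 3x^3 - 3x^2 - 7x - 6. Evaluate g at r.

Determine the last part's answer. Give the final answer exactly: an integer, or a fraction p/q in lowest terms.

Part I: total draws C(12,2) = 66; favorable C(4,1)*C(8,1) = 32; P = 16/33; answer 16/33
Part II: S1 = 16/33; threaded value p + q = 49; r = -10; 8*(-10)^4 - 3*(-10)^3 - 3*(-10)^2 - 7*(-10)^1 - 6 = (80000) + (3000) + (-300) + (70) + (-6) = 82764; answer 82764

82764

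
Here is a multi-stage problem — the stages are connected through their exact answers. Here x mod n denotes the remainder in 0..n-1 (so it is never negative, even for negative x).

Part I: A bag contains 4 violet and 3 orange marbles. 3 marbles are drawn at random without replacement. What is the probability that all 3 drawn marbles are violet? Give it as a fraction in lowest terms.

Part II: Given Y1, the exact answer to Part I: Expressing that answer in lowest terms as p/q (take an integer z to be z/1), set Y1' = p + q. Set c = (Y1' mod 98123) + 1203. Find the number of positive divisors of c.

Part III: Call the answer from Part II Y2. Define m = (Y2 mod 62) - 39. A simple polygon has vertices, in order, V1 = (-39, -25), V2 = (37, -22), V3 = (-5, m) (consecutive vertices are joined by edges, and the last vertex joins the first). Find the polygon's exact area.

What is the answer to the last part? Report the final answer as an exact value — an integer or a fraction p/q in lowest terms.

Part I: total draws C(7,3) = 35; favorable C(4,3) = 4; P = 4/35; answer 4/35
Part II: Y1 = 4/35; threaded value p + q = 39; c = 1242; 1242 = 2 * 3^3 * 23; number of divisors = (1+1) * (3+1) * (1+1) = 16; answer 16
Part III: Y2 = 16; m = -23; cross terms: (-39*-22 - 37*-25)=1783, (37*-23 - -5*-22)=-961, (-5*-25 - -39*-23)=-772; twice the area = |50| = 50; area = 25; answer 25

25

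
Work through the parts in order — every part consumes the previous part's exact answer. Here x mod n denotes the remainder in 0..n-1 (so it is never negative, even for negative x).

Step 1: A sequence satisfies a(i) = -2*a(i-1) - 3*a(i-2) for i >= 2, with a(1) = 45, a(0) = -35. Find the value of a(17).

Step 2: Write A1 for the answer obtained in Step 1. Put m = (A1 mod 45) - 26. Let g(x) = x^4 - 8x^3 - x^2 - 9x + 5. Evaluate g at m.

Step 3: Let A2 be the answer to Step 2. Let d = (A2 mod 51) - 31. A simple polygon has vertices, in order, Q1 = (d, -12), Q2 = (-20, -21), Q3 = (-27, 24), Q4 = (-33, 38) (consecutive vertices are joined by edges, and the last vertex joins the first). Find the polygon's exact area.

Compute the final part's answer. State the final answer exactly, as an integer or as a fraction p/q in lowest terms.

Step 1: a(2) = -2*(45) - 3*(-35) = 15; iterating: a(2)=15, a(3)=-165, a(4)=285, a(5)=-75, a(6)=-705, a(7)=1635, a(8)=-1155, a(9)=-2595, a(10)=8655, a(11)=-9525, a(12)=-6915, a(13)=42405, a(14)=-64065, a(15)=915, a(16)=190365, a(17)=-383475; answer -383475
Step 2: A1 = -383475; m = -11; 1*(-11)^4 - 8*(-11)^3 - 1*(-11)^2 - 9*(-11)^1 + 5 = (14641) + (10648) + (-121) + (99) + (5) = 25272; answer 25272
Step 3: A2 = 25272; d = -4; cross terms: (-4*-21 - -20*-12)=-156, (-20*24 - -27*-21)=-1047, (-27*38 - -33*24)=-234, (-33*-12 - -4*38)=548; twice the area = |-889| = 889; area = 889/2; answer 889/2

889/2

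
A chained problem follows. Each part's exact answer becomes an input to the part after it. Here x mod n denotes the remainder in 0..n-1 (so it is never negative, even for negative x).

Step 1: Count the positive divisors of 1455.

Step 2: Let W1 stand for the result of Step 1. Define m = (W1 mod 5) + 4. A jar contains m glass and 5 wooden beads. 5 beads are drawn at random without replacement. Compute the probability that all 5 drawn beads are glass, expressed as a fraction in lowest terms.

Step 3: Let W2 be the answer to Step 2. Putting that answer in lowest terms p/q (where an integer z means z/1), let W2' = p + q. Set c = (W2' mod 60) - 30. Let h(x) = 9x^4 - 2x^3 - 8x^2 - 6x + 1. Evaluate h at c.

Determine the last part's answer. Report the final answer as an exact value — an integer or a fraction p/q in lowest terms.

Step 1: 1455 = 3 * 5 * 97; number of divisors = (1+1) * (1+1) * (1+1) = 8; answer 8
Step 2: W1 = 8; m = 7; total draws C(12,5) = 792; favorable C(7,5) = 21; P = 7/264; answer 7/264
Step 3: W2 = 7/264; threaded value p + q = 271; c = 1; 9*(1)^4 - 2*(1)^3 - 8*(1)^2 - 6*(1)^1 + 1 = (9) + (-2) + (-8) + (-6) + (1) = -6; answer -6

-6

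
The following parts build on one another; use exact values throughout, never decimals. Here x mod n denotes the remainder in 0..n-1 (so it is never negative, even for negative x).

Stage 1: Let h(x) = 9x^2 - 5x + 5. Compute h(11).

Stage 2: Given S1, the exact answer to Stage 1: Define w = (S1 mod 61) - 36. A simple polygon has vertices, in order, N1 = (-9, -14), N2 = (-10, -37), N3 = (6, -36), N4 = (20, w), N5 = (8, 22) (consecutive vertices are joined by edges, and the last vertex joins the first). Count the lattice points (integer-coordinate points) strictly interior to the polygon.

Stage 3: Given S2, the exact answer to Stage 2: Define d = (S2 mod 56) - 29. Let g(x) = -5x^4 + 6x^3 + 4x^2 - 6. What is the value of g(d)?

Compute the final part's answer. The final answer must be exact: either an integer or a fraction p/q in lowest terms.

Stage 1: 9*(11)^2 - 5*(11)^1 + 5 = (1089) + (-55) + (5) = 1039; answer 1039
Stage 2: S1 = 1039; w = -34; cross terms: (-9*-37 - -10*-14)=193, (-10*-36 - 6*-37)=582, (6*-34 - 20*-36)=516, (20*22 - 8*-34)=712, (8*-14 - -9*22)=86; twice the area = |2089| = 2089; area = 2089/2; boundary points = 1 + 1 + 2 + 4 + 1 = 9; strictly interior points = area - boundary/2 + 1 = 1041; answer 1041
Stage 3: S2 = 1041; d = 4; -5*(4)^4 + 6*(4)^3 + 4*(4)^2 - 6 = (-1280) + (384) + (64) + (-6) = -838; answer -838

-838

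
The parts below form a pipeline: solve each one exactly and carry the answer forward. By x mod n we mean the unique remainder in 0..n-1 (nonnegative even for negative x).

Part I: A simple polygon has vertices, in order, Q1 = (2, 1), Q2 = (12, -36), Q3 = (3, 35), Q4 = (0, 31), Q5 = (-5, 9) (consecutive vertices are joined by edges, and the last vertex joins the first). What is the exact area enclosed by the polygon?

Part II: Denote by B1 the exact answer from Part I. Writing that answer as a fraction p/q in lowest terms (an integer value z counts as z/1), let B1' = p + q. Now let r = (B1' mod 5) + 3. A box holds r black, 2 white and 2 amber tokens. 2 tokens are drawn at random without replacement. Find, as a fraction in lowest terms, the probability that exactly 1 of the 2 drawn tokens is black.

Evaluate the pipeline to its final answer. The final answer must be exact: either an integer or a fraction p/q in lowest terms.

Part I: cross terms: (2*-36 - 12*1)=-84, (12*35 - 3*-36)=528, (3*31 - 0*35)=93, (0*9 - -5*31)=155, (-5*1 - 2*9)=-23; twice the area = |669| = 669; area = 669/2; answer 669/2
Part II: B1 = 669/2; threaded value p + q = 671; r = 4; total draws C(8,2) = 28; favorable C(4,1)*C(4,1) = 16; P = 4/7; answer 4/7

4/7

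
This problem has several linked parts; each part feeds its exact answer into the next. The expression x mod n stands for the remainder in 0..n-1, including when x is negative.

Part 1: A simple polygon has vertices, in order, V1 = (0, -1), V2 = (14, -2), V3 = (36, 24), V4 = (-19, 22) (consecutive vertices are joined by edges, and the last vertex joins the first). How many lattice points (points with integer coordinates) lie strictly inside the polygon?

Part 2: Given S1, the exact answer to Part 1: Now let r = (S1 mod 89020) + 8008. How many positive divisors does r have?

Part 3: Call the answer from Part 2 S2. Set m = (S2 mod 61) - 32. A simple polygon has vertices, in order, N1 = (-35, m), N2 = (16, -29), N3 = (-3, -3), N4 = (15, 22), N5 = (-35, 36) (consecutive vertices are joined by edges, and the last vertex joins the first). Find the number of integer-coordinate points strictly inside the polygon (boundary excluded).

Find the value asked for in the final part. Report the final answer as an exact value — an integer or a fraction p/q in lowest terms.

Part 1: cross terms: (0*-2 - 14*-1)=14, (14*24 - 36*-2)=408, (36*22 - -19*24)=1248, (-19*-1 - 0*22)=19; twice the area = |1689| = 1689; area = 1689/2; boundary points = 1 + 2 + 1 + 1 = 5; strictly interior points = area - boundary/2 + 1 = 843; answer 843
Part 2: S1 = 843; r = 8851; 8851 = 53 * 167; number of divisors = (1+1) * (1+1) = 4; answer 4
Part 3: S2 = 4; m = -28; cross terms: (-35*-29 - 16*-28)=1463, (16*-3 - -3*-29)=-135, (-3*22 - 15*-3)=-21, (15*36 - -35*22)=1310, (-35*-28 - -35*36)=2240; twice the area = |4857| = 4857; area = 4857/2; boundary points = 1 + 1 + 1 + 2 + 64 = 69; strictly interior points = area - boundary/2 + 1 = 2395; answer 2395

2395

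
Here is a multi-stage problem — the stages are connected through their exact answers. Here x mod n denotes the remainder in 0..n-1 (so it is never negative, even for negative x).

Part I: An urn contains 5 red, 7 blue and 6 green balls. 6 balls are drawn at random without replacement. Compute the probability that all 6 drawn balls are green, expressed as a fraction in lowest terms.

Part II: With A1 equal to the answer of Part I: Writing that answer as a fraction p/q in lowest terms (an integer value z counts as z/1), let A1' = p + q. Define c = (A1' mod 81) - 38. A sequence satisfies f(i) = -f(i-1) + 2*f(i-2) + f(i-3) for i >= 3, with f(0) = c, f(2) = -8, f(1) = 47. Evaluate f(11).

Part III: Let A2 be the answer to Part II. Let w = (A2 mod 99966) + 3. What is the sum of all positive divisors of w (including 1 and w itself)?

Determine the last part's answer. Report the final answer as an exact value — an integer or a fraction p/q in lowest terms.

Part I: total draws C(18,6) = 18564; favorable C(6,6) = 1; P = 1/18564; answer 1/18564
Part II: A1 = 1/18564; threaded value p + q = 18565; c = -22; f(3) = -1*(-8) + 2*(47) + 1*(-22) = 80; iterating: f(3)=80, f(4)=-49, f(5)=201, f(6)=-219, f(7)=572, f(8)=-809, f(9)=1734, f(10)=-2780, f(11)=5439; answer 5439
Part III: A2 = 5439; w = 5442; 5442 = 2 * 3 * 907; sigma = (1 + 2) * (1 + 3) * (1 + 907) = 3 * 4 * 908 = 10896; answer 10896

10896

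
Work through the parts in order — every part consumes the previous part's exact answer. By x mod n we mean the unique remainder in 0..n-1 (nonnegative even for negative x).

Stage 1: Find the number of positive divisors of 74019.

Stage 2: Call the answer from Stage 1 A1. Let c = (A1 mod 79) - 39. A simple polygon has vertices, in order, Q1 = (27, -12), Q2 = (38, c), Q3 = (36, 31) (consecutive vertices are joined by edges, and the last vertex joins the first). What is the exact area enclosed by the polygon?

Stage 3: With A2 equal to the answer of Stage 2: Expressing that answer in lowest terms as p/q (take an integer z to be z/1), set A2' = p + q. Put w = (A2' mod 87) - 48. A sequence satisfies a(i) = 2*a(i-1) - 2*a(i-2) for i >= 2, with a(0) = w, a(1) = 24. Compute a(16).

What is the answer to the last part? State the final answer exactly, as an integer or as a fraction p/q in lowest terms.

3584

Stage 1: 74019 = 3 * 11 * 2243; number of divisors = (1+1) * (1+1) * (1+1) = 8; answer 8
Stage 2: A1 = 8; c = -31; cross terms: (27*-31 - 38*-12)=-381, (38*31 - 36*-31)=2294, (36*-12 - 27*31)=-1269; twice the area = |644| = 644; area = 322; answer 322
Stage 3: A2 = 322; threaded value p + q = 323; w = 14; a(2) = 2*(24) - 2*(14) = 20; iterating: a(2)=20, a(3)=-8, a(4)=-56, a(5)=-96, a(6)=-80, a(7)=32, a(8)=224, a(9)=384, a(10)=320, a(11)=-128, a(12)=-896, a(13)=-1536, a(14)=-1280, a(15)=512, a(16)=3584; answer 3584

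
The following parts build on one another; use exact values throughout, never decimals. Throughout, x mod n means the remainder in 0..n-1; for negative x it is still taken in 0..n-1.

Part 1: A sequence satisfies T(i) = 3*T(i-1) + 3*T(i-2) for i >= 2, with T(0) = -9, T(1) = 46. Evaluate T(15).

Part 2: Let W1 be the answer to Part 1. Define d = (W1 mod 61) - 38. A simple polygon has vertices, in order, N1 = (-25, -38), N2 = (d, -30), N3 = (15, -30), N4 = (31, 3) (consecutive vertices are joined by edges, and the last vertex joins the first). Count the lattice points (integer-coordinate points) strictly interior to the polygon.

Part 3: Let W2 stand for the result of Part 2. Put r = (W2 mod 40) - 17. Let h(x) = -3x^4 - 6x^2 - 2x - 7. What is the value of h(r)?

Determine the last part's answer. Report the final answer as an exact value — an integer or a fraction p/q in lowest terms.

-20158

Part 1: T(2) = 3*(46) + 3*(-9) = 111; iterating: T(2)=111, T(3)=471, T(4)=1746, T(5)=6651, T(6)=25191, T(7)=95526, T(8)=362151, T(9)=1373031, T(10)=5205546, T(11)=19735731, T(12)=74823831, T(13)=283678686, T(14)=1075507551, T(15)=4077558711; answer 4077558711
Part 2: W1 = 4077558711; d = 9; cross terms: (-25*-30 - 9*-38)=1092, (9*-30 - 15*-30)=180, (15*3 - 31*-30)=975, (31*-38 - -25*3)=-1103; twice the area = |1144| = 1144; area = 572; boundary points = 2 + 6 + 1 + 1 = 10; strictly interior points = area - boundary/2 + 1 = 568; answer 568
Part 3: W2 = 568; r = -9; -3*(-9)^4 - 6*(-9)^2 - 2*(-9)^1 - 7 = (-19683) + (-486) + (18) + (-7) = -20158; answer -20158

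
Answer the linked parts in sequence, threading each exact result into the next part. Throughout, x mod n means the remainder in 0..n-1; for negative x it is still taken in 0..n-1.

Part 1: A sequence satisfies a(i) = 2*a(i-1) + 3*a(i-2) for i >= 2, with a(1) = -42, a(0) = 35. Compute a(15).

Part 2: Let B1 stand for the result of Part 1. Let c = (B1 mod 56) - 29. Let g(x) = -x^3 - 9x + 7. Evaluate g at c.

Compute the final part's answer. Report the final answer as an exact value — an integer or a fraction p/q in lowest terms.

Part 1: a(2) = 2*(-42) + 3*(35) = 21; iterating: a(2)=21, a(3)=-84, a(4)=-105, a(5)=-462, a(6)=-1239, a(7)=-3864, a(8)=-11445, a(9)=-34482, a(10)=-103299, a(11)=-310044, a(12)=-929985, a(13)=-2790102, a(14)=-8370159, a(15)=-25110624; answer -25110624
Part 2: B1 = -25110624; c = -29; -1*(-29)^3 - 9*(-29)^1 + 7 = (24389) + (261) + (7) = 24657; answer 24657

24657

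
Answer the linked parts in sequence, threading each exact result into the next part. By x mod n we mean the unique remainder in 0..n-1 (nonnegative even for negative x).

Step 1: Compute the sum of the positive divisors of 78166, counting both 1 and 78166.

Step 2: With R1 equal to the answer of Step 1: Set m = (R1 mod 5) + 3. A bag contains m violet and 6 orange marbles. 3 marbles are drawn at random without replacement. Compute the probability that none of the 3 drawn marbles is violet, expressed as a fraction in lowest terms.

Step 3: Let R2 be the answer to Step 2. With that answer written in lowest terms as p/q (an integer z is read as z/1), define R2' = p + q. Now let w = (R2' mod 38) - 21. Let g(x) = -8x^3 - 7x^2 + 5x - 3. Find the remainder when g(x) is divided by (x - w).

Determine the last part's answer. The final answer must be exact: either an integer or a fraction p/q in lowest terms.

Step 1: 78166 = 2 * 11^2 * 17 * 19; sigma = (1 + 2) * (1 + 11 + 121) * (1 + 17) * (1 + 19) = 3 * 133 * 18 * 20 = 143640; answer 143640
Step 2: R1 = 143640; m = 3; total draws C(9,3) = 84; favorable C(6,3) = 20; P = 5/21; answer 5/21
Step 3: R2 = 5/21; threaded value p + q = 26; w = 5; remainder = value at the root: -8*(5)^3 - 7*(5)^2 + 5*(5)^1 - 3 = (-1000) + (-175) + (25) + (-3) = -1153; answer -1153

-1153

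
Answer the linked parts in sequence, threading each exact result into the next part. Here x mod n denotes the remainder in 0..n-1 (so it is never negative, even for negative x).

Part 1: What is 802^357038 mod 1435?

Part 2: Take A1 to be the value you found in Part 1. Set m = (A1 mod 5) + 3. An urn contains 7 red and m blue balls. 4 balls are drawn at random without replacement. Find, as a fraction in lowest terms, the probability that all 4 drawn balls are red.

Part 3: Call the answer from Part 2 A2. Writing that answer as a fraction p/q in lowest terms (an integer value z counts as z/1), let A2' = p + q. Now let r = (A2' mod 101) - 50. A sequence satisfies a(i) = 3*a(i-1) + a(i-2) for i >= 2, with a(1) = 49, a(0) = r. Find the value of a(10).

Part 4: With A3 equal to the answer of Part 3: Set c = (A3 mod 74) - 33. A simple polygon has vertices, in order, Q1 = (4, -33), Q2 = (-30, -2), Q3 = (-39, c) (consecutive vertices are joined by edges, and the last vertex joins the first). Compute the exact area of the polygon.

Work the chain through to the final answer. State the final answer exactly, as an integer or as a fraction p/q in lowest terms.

755/2

Part 1: squarings mod 1435: 802^1=802, 802^2=324, 802^4=221, 802^8=51, 802^16=1166, 802^32=611, 802^64=221, 802^128=51, 802^256=1166, 802^512=611, 802^1024=221, 802^2048=51, 802^4096=1166, 802^8192=611, 802^16384=221, 802^32768=51, 802^65536=1166, 802^131072=611, 802^262144=221; 802^357038 = 802^2 * 802^4 * 802^8 * 802^32 * 802^128 * 802^512 * 802^4096 * 802^8192 * 802^16384 * 802^65536 * 802^262144 = 1199 (mod 1435); answer 1199
Part 2: A1 = 1199; m = 7; total draws C(14,4) = 1001; favorable C(7,4) = 35; P = 5/143; answer 5/143
Part 3: A2 = 5/143; threaded value p + q = 148; r = -3; a(2) = 3*(49) + 1*(-3) = 144; iterating: a(2)=144, a(3)=481, a(4)=1587, a(5)=5242, a(6)=17313, a(7)=57181, a(8)=188856, a(9)=623749, a(10)=2060103; answer 2060103
Part 4: A3 = 2060103; c = -16; cross terms: (4*-2 - -30*-33)=-998, (-30*-16 - -39*-2)=402, (-39*-33 - 4*-16)=1351; twice the area = |755| = 755; area = 755/2; answer 755/2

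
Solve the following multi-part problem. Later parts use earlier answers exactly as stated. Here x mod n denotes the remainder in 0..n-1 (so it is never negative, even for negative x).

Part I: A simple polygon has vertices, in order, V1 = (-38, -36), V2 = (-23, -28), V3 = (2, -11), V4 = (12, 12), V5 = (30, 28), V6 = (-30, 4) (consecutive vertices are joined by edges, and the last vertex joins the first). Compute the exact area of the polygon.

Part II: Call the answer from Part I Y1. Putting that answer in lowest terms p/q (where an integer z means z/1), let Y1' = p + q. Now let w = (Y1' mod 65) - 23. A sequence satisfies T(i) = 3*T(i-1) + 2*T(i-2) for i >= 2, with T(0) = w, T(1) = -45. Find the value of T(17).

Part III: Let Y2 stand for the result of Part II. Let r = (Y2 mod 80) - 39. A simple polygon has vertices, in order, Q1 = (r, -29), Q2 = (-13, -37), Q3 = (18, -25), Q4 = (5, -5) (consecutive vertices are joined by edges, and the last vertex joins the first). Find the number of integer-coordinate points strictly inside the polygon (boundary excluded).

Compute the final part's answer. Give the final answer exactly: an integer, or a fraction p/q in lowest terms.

Part I: cross terms: (-38*-28 - -23*-36)=236, (-23*-11 - 2*-28)=309, (2*12 - 12*-11)=156, (12*28 - 30*12)=-24, (30*4 - -30*28)=960, (-30*-36 - -38*4)=1232; twice the area = |2869| = 2869; area = 2869/2; answer 2869/2
Part II: Y1 = 2869/2; threaded value p + q = 2871; w = -12; T(2) = 3*(-45) + 2*(-12) = -159; iterating: T(2)=-159, T(3)=-567, T(4)=-2019, T(5)=-7191, T(6)=-25611, T(7)=-91215, T(8)=-324867, T(9)=-1157031, T(10)=-4120827, T(11)=-14676543, T(12)=-52271283, T(13)=-186166935, T(14)=-663043371, T(15)=-2361463983, T(16)=-8410478691, T(17)=-29954364039; answer -29954364039
Part III: Y2 = -29954364039; r = 2; cross terms: (2*-37 - -13*-29)=-451, (-13*-25 - 18*-37)=991, (18*-5 - 5*-25)=35, (5*-29 - 2*-5)=-135; twice the area = |440| = 440; area = 220; boundary points = 1 + 1 + 1 + 3 = 6; strictly interior points = area - boundary/2 + 1 = 218; answer 218

218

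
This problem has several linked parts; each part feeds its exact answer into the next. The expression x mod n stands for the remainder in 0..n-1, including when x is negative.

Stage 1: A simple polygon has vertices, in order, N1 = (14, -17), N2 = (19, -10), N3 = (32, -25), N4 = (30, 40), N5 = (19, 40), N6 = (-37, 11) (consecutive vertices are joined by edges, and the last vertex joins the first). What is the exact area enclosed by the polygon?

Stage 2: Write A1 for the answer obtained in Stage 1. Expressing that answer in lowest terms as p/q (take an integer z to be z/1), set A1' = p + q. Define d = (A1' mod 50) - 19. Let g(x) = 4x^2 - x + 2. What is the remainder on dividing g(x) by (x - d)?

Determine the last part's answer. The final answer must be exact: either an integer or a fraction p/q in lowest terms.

Stage 1: cross terms: (14*-10 - 19*-17)=183, (19*-25 - 32*-10)=-155, (32*40 - 30*-25)=2030, (30*40 - 19*40)=440, (19*11 - -37*40)=1689, (-37*-17 - 14*11)=475; twice the area = |4662| = 4662; area = 2331; answer 2331
Stage 2: A1 = 2331; threaded value p + q = 2332; d = 13; remainder = value at the root: 4*(13)^2 - 1*(13)^1 + 2 = (676) + (-13) + (2) = 665; answer 665

665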